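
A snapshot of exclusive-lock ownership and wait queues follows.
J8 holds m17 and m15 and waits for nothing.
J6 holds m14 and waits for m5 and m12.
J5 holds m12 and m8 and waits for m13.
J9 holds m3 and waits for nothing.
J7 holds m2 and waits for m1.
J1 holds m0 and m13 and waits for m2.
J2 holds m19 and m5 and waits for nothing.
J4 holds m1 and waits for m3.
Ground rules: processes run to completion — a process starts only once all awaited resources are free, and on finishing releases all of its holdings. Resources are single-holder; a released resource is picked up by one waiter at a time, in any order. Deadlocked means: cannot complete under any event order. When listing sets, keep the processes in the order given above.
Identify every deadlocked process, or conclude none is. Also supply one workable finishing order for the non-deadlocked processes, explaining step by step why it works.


The deadlocked set is empty.
Key observation: although several processes wait, no cycle exists — each chain bottoms out at a free runner.
The rest can finish in the order J9, J4, J2, J7, J8, J1, J5, J6.
Verifying each step:
  J9 waits on nothing -> runs at once and releases m3
  run J4 (all its waits — m3 — are resolved); releases m1
  J2 waits on nothing -> runs at once and releases m19 and m5
  run J7 (all its waits — m1 — are resolved); releases m2
  J8 waits on nothing -> runs at once and releases m17 and m15
  run J1 (all its waits — m2 — are resolved); releases m0 and m13
  run J5 (all its waits — m13 — are resolved); releases m12 and m8
  run J6 (all its waits — m5 and m12 — are resolved); releases m14


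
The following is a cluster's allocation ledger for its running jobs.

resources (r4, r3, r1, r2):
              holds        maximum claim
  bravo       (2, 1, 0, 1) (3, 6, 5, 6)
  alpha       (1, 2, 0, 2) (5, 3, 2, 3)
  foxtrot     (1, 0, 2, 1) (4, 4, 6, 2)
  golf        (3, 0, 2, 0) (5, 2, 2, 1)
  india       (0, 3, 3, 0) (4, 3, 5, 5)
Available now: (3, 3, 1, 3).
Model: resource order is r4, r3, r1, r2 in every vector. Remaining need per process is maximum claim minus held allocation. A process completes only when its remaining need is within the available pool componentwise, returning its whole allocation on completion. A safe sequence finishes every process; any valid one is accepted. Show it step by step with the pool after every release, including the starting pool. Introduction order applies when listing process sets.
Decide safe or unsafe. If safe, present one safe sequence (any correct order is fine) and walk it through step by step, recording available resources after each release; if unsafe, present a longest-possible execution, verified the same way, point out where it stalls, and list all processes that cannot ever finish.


The state is SAFE; one workable sequence: golf, alpha, india, bravo, foxtrot.
Key observation: reading the order forward, india is the first process whose need (4, 0, 2, 5) meets the free pool (7, 5, 3, 5) exactly on a resource it requests.
Check, step by step:
  pool = (3, 3, 1, 3)
  golf needs (2, 2, 0, 1) <= (3, 3, 1, 3) -> finishes; pool += (3, 0, 2, 0) = (6, 3, 3, 3)
  alpha needs (4, 1, 2, 1) <= (6, 3, 3, 3) -> finishes; pool += (1, 2, 0, 2) = (7, 5, 3, 5)
  india needs (4, 0, 2, 5) <= (7, 5, 3, 5) -> finishes; pool += (0, 3, 3, 0) = (7, 8, 6, 5)
  bravo needs (1, 5, 5, 5) <= (7, 8, 6, 5) -> finishes; pool += (2, 1, 0, 1) = (9, 9, 6, 6)
  foxtrot needs (3, 4, 4, 1) <= (9, 9, 6, 6) -> finishes; pool += (1, 0, 2, 1) = (10, 9, 8, 7)


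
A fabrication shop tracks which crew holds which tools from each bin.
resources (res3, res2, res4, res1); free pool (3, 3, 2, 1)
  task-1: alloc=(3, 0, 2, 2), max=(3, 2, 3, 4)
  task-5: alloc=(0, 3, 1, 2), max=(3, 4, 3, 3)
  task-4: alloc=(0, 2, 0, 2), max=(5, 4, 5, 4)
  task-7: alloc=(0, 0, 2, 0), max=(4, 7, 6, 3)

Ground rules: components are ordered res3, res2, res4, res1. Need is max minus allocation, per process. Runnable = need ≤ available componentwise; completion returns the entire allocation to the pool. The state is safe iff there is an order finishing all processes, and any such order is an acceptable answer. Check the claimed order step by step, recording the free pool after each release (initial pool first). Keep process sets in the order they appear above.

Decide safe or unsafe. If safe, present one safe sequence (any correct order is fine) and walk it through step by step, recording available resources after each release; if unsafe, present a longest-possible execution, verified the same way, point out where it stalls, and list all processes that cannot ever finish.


The state is SAFE; one workable sequence: task-5, task-1, task-4, task-7.
Key observation: task-5 marks the first exact bind of the order: its need (3, 1, 2, 1) fits the free (3, 3, 2, 1) with zero slack on a requested resource.
Step-by-step check:
  pool = (3, 3, 2, 1)
  run task-5 (needs (3, 1, 2, 1), free (3, 3, 2, 1)); after release of (0, 3, 1, 2) the pool is (3, 6, 3, 3)
  run task-1 (needs (0, 2, 1, 2), free (3, 6, 3, 3)); after release of (3, 0, 2, 2) the pool is (6, 6, 5, 5)
  run task-4 (needs (5, 2, 5, 2), free (6, 6, 5, 5)); after release of (0, 2, 0, 2) the pool is (6, 8, 5, 7)
  run task-7 (needs (4, 7, 4, 3), free (6, 8, 5, 7)); after release of (0, 0, 2, 0) the pool is (6, 8, 7, 7)


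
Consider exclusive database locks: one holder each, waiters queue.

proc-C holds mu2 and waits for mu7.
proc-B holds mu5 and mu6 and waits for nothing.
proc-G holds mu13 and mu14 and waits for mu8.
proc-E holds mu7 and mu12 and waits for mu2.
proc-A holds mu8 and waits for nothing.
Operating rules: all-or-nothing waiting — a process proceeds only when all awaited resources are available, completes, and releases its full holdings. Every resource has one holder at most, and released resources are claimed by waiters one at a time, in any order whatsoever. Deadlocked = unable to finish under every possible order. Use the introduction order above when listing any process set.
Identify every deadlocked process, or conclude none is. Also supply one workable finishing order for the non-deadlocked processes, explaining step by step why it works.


The deadlocked set is proc-C and proc-E.
Key observation: the wait chain closes on itself along proc-C -> proc-E -> proc-C; no other process is dragged down with it.
The rest can finish in the order proc-A, proc-B, proc-G.
Walking it through:
  run proc-A (it waits on nothing); releases mu8
  run proc-B (it waits on nothing); releases mu5 and mu6
  proc-G waits on mu8 — all released -> runs and releases mu13 and mu14


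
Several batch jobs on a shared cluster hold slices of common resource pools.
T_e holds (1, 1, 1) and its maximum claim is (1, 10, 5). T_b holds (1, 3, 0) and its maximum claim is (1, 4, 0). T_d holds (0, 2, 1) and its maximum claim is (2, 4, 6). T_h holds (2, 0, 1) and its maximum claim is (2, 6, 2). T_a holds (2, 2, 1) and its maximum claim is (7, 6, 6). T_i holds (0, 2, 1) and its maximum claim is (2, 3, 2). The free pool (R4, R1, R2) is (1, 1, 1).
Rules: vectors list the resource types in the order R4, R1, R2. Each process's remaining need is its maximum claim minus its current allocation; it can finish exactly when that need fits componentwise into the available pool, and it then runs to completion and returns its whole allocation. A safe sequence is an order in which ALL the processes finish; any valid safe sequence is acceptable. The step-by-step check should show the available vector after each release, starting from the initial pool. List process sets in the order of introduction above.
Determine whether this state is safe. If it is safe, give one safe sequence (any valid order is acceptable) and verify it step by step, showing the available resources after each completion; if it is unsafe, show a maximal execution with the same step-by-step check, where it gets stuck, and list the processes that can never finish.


UNSAFE.
Key observation: the wall is R2: completing T_b, T_i, T_h brings the pool only to (4, 6, 3), and all the rest need more.
A maximal execution: T_b, T_i, T_h — then nothing else fits. Step-by-step check:
  pool = (1, 1, 1)
  T_b: need (0, 1, 0) fits (1, 1, 1); releases (1, 3, 0), pool now (2, 4, 1)
  T_i: need (2, 1, 1) fits (2, 4, 1); releases (0, 2, 1), pool now (2, 6, 2)
  T_h: need (0, 6, 1) fits (2, 6, 2); releases (2, 0, 1), pool now (4, 6, 3)
  blocked: T_e wants (0, 9, 4), pool (4, 6, 3) — not enough R1 and R2
  blocked: T_d wants (2, 2, 5), pool (4, 6, 3) — not enough R2
  blocked: T_a wants (5, 4, 5), pool (4, 6, 3) — not enough R4 and R2
Never able to finish: T_e, T_d and T_a.


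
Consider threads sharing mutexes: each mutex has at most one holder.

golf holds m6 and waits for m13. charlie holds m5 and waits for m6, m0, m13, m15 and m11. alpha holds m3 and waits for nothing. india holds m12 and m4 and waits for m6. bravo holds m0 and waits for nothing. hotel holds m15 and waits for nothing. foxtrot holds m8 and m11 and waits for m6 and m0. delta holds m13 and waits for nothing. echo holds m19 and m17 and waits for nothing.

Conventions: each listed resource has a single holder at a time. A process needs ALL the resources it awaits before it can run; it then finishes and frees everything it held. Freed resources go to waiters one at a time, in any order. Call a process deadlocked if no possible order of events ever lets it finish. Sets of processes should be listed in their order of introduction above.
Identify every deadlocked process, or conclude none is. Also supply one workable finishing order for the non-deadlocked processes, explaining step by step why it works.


No process is deadlocked.
Key observation: there is no circular wait here — follow any chain and it reaches a process that is free to run now.
A valid finishing order for the others: delta, echo, alpha, bravo, hotel, golf, india, foxtrot, charlie.
Step-by-step check:
  run delta (it waits on nothing); releases m13
  run echo (it waits on nothing); releases m19 and m17
  run alpha (it waits on nothing); releases m3
  run bravo (it waits on nothing); releases m0
  run hotel (it waits on nothing); releases m15
  run golf (all its waits — m13 — are resolved); releases m6
  run india (all its waits — m6 — are resolved); releases m12 and m4
  run foxtrot (all its waits — m6 and m0 — are resolved); releases m8 and m11
  run charlie (all its waits — m6, m0, m13, m15 and m11 — are resolved); releases m5


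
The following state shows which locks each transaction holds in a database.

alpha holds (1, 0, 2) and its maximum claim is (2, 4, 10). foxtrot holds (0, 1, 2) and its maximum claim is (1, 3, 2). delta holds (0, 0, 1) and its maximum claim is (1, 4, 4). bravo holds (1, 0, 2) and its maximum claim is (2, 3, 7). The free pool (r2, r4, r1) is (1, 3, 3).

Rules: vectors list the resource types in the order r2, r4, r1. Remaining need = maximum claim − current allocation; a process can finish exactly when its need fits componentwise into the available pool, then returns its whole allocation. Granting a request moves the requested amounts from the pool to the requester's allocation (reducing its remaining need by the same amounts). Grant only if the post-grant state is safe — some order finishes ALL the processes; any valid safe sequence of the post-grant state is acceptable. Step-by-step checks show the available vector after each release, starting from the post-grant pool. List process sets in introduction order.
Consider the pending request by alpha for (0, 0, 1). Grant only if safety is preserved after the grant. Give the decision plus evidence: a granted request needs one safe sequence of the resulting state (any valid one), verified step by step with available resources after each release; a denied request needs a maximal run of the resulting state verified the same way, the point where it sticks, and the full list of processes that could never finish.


GRANT — the state after the grant stays safe, e.g. via foxtrot, delta, bravo, alpha.
Key observation: (1, 3, 2) free after granting still covers foxtrot first, and each release covers the next.
Verifying the post-grant state step by step:
  pool = (1, 3, 2)
  foxtrot: need (1, 2, 0) fits (1, 3, 2); releases (0, 1, 2), pool now (1, 4, 4)
  delta: need (1, 4, 3) fits (1, 4, 4); releases (0, 0, 1), pool now (1, 4, 5)
  bravo: need (1, 3, 5) fits (1, 4, 5); releases (1, 0, 2), pool now (2, 4, 7)
  alpha: need (1, 4, 7) fits (2, 4, 7); releases (1, 0, 3), pool now (3, 4, 10)


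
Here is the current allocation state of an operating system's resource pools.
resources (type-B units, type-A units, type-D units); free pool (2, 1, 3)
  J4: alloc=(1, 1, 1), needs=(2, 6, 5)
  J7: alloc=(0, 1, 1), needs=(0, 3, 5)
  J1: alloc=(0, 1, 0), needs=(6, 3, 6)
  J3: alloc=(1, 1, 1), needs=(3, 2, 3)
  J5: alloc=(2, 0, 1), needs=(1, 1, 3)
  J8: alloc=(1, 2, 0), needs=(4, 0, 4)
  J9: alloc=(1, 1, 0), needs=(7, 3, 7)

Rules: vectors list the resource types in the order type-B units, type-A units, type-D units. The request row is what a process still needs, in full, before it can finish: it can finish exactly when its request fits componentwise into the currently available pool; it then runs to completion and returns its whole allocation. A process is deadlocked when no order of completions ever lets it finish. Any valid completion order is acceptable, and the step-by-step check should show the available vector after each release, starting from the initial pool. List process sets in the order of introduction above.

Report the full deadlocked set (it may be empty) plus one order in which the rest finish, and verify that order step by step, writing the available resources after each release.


Nothing here is deadlocked.
Key observation: no deadlock: J5 fits now, and the freed resources carry the rest through.
A valid finishing order for the others: J5, J8, J3, J7, J1, J4, J9. Walking it through:
  pool = (2, 1, 3)
  J5 needs (1, 1, 3) <= (2, 1, 3) -> finishes; pool += (2, 0, 1) = (4, 1, 4)
  J8 needs (4, 0, 4) <= (4, 1, 4) -> finishes; pool += (1, 2, 0) = (5, 3, 4)
  J3 needs (3, 2, 3) <= (5, 3, 4) -> finishes; pool += (1, 1, 1) = (6, 4, 5)
  J7 needs (0, 3, 5) <= (6, 4, 5) -> finishes; pool += (0, 1, 1) = (6, 5, 6)
  J1 needs (6, 3, 6) <= (6, 5, 6) -> finishes; pool += (0, 1, 0) = (6, 6, 6)
  J4 needs (2, 6, 5) <= (6, 6, 6) -> finishes; pool += (1, 1, 1) = (7, 7, 7)
  J9 needs (7, 3, 7) <= (7, 7, 7) -> finishes; pool += (1, 1, 0) = (8, 8, 7)


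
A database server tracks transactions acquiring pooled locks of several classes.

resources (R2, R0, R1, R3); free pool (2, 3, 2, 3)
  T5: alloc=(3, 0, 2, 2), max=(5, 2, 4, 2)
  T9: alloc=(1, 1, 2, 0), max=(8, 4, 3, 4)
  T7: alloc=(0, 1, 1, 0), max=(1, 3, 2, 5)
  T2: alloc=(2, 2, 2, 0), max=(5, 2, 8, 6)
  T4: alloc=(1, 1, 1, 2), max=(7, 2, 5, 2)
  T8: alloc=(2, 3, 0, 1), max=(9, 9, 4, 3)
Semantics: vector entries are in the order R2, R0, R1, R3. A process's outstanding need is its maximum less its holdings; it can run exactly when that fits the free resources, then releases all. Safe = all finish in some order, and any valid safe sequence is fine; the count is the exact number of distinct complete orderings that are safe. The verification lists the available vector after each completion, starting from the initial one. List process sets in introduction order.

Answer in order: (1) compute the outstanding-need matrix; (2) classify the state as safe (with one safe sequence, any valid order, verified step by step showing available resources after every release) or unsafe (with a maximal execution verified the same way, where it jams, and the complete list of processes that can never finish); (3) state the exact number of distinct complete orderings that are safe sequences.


(1) Outstanding need per process (order R2, R0, R1, R3):
  T5: (2, 2, 2, 0)
  T9: (7, 3, 1, 4)
  T7: (1, 2, 1, 5)
  T2: (3, 0, 6, 6)
  T4: (6, 1, 4, 0)
  T8: (7, 6, 4, 2)
(2) UNSAFE — no complete ordering exists.
Key observation: after T5, T7 the pool peaks at (5, 4, 5, 5), and each blocked process is short somewhere: T9 on R2; T2 on R1, R3; T4 on R2; T8 on R2, R0.
The run T5, T7 cannot be extended any further. Step-by-step check:
  pool = (2, 3, 2, 3)
  T5: need (2, 2, 2, 0) fits (2, 3, 2, 3); releases (3, 0, 2, 2), pool now (5, 3, 4, 5)
  T7: need (1, 2, 1, 5) fits (5, 3, 4, 5); releases (0, 1, 1, 0), pool now (5, 4, 5, 5)
  T9 still needs (7, 3, 1, 4) but only (5, 4, 5, 5) is free — short on R2
  T2 still needs (3, 0, 6, 6) but only (5, 4, 5, 5) is free — short on R1 and R3
  T4 still needs (6, 1, 4, 0) but only (5, 4, 5, 5) is free — short on R2
  T8 still needs (7, 6, 4, 2) but only (5, 4, 5, 5) is free — short on R2 and R0
Never able to finish: T9, T2, T4 and T8.
(3) The exact count: 0 of the possible complete orderings are safe sequences.


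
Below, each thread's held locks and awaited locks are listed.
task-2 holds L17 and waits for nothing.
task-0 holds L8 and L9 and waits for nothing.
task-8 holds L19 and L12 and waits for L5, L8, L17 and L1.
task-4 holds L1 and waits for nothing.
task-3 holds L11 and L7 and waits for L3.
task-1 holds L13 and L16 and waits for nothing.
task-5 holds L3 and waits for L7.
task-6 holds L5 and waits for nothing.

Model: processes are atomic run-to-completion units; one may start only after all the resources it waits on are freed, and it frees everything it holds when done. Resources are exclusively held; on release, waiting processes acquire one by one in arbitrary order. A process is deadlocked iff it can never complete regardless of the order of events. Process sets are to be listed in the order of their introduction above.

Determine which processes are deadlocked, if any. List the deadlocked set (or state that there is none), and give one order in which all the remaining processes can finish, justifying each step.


Deadlocked set: task-3 and task-5.
Key observation: along task-3 -> task-5 -> task-3, each member waits on what the next one holds — a deadlock; no other process is dragged down with it.
A valid finishing order for the others: task-2, task-4, task-6, task-1, task-0, task-8.
Walking it through:
  run task-2 (it waits on nothing); releases L17
  run task-4 (it waits on nothing); releases L1
  run task-6 (it waits on nothing); releases L5
  run task-1 (it waits on nothing); releases L13 and L16
  run task-0 (it waits on nothing); releases L8 and L9
  task-8 waits on L5, L8, L17 and L1 — all released -> runs and releases L19 and L12


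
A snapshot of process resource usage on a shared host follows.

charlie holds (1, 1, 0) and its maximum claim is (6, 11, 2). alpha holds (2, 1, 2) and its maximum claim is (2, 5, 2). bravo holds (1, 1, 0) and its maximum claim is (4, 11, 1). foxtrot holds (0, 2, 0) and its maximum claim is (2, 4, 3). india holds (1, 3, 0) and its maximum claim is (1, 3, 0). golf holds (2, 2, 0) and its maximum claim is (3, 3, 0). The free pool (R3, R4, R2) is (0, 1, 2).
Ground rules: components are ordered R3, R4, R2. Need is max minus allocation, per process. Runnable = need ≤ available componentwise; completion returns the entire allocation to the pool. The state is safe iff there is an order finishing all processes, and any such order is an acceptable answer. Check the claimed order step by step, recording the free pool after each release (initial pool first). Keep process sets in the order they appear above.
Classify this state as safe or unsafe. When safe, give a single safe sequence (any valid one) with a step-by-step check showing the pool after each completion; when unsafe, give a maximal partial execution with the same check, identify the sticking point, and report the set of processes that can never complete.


UNSAFE.
Key observation: india, alpha, foxtrot, golf can finish, but then (5, 9, 4) is all there is, and the blocked group's R4 demands exceed it.
A maximal execution: india, alpha, foxtrot, golf — then nothing else fits. Walking it through:
  pool = (0, 1, 2)
  india needs (0, 0, 0) <= (0, 1, 2) -> finishes; pool += (1, 3, 0) = (1, 4, 2)
  alpha needs (0, 4, 0) <= (1, 4, 2) -> finishes; pool += (2, 1, 2) = (3, 5, 4)
  foxtrot needs (2, 2, 3) <= (3, 5, 4) -> finishes; pool += (0, 2, 0) = (3, 7, 4)
  golf needs (1, 1, 0) <= (3, 7, 4) -> finishes; pool += (2, 2, 0) = (5, 9, 4)
  charlie cannot run: need (5, 10, 2) vs free (5, 9, 4) (insufficient R4)
  bravo cannot run: need (3, 10, 1) vs free (5, 9, 4) (insufficient R4)
Permanently blocked: charlie and bravo.


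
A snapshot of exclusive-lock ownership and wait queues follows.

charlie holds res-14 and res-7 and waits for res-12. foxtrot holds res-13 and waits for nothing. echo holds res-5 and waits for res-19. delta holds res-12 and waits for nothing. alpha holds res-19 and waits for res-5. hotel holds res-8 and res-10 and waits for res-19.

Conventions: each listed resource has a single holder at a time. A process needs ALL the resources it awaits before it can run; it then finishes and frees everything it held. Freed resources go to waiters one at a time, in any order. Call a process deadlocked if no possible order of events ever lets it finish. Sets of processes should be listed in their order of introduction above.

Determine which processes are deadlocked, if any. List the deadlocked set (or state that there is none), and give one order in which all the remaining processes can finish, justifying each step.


Deadlocked: echo, alpha and hotel.
Key observation: the wait chain closes on itself along echo -> alpha -> echo; hotel waits into the deadlock from upstream.
A valid finishing order for the others: delta, charlie, foxtrot.
Walking it through:
  run delta (it waits on nothing); releases res-12
  charlie: everything it awaited (res-12) is free; runs, freeing res-14 and res-7
  run foxtrot (it waits on nothing); releases res-13


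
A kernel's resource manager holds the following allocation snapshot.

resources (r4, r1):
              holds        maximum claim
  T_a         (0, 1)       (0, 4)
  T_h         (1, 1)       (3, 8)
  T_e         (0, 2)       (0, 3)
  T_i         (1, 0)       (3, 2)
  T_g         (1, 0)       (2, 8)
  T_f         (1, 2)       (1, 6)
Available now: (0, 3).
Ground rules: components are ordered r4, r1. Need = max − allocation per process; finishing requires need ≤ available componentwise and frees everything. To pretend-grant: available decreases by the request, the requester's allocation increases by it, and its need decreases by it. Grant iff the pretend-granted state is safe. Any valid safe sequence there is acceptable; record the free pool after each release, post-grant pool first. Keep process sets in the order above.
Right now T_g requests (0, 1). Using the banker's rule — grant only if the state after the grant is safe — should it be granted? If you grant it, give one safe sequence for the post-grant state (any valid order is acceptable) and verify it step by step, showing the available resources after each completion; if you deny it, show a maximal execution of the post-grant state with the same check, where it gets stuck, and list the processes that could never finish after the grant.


GRANT — the state after the grant stays safe, e.g. via T_e, T_f, T_a, T_g, T_h, T_i.
Key observation: even at the reduced pool (0, 2), T_e fits immediately, so safety survives the grant.
Step-by-step check of the post-grant state:
  pool = (0, 2)
  T_e needs (0, 1) <= (0, 2) -> finishes; pool += (0, 2) = (0, 4)
  T_f needs (0, 4) <= (0, 4) -> finishes; pool += (1, 2) = (1, 6)
  T_a needs (0, 3) <= (1, 6) -> finishes; pool += (0, 1) = (1, 7)
  T_g needs (1, 7) <= (1, 7) -> finishes; pool += (1, 1) = (2, 8)
  T_h needs (2, 7) <= (2, 8) -> finishes; pool += (1, 1) = (3, 9)
  T_i needs (2, 2) <= (3, 9) -> finishes; pool += (1, 0) = (4, 9)


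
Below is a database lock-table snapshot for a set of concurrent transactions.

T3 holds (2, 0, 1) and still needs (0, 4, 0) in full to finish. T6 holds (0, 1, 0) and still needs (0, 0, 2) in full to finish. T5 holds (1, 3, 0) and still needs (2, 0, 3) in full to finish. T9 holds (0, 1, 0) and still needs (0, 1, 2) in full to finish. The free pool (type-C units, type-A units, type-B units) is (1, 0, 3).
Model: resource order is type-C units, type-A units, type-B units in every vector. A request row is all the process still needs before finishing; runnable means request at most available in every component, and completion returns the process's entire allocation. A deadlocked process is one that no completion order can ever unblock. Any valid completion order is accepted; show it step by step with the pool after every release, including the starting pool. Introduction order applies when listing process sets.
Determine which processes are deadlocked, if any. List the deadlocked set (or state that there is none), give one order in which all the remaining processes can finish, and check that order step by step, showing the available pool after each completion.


The deadlocked set is T3 and T5.
Key observation: after T6, T9 the pool peaks at (1, 2, 3), and each blocked process is short somewhere: T3 on type-A units; T5 on type-C units.
The rest can finish in the order T6, T9. Walking it through:
  pool = (1, 0, 3)
  T6 needs (0, 0, 2) <= (1, 0, 3) -> finishes; pool += (0, 1, 0) = (1, 1, 3)
  T9 needs (0, 1, 2) <= (1, 1, 3) -> finishes; pool += (0, 1, 0) = (1, 2, 3)
The stuck group stays short no matter what:
  T3 cannot run: need (0, 4, 0) vs free (1, 2, 3) (insufficient type-A units)
  T5 cannot run: need (2, 0, 3) vs free (1, 2, 3) (insufficient type-C units)


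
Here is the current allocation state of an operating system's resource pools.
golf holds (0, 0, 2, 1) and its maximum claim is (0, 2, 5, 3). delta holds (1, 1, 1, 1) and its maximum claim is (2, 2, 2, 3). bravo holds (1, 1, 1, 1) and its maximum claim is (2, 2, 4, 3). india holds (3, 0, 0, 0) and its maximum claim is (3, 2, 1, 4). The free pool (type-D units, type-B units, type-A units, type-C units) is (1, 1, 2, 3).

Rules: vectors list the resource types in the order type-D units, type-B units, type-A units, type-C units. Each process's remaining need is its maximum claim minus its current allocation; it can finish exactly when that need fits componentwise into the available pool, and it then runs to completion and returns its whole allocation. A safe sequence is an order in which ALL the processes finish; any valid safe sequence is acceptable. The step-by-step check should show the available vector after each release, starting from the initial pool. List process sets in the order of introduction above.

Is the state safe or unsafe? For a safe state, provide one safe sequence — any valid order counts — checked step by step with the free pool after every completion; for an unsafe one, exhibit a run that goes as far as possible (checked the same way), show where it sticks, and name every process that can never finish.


SAFE — a valid safe sequence is delta, golf, india, bravo.
Key observation: delta marks the first exact bind of the order: its need (1, 1, 1, 2) fits the free (1, 1, 2, 3) with zero slack on a requested resource.
Check, step by step:
  pool = (1, 1, 2, 3)
  run delta (needs (1, 1, 1, 2), free (1, 1, 2, 3)); after release of (1, 1, 1, 1) the pool is (2, 2, 3, 4)
  run golf (needs (0, 2, 3, 2), free (2, 2, 3, 4)); after release of (0, 0, 2, 1) the pool is (2, 2, 5, 5)
  run india (needs (0, 2, 1, 4), free (2, 2, 5, 5)); after release of (3, 0, 0, 0) the pool is (5, 2, 5, 5)
  run bravo (needs (1, 1, 3, 2), free (5, 2, 5, 5)); after release of (1, 1, 1, 1) the pool is (6, 3, 6, 6)


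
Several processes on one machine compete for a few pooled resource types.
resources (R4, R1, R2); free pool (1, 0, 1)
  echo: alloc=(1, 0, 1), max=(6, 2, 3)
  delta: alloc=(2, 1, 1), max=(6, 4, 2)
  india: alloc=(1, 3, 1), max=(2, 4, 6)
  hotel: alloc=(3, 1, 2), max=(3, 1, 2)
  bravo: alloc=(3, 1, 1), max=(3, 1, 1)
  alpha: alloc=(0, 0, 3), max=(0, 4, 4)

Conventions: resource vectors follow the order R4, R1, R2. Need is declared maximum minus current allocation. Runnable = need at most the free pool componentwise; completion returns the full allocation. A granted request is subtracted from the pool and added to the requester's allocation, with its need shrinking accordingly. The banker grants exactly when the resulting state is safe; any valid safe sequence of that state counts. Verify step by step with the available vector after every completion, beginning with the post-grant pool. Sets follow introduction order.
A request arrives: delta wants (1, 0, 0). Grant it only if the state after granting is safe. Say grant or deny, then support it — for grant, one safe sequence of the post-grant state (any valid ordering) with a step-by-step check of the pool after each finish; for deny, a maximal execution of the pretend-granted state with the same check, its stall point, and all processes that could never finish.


GRANT. The post-grant state is safe; one safe sequence: bravo, hotel, echo, india, delta, alpha.
Key observation: even at the reduced pool (0, 0, 1), bravo fits immediately, so safety survives the grant.
Check on the post-grant state, step by step:
  pool = (0, 0, 1)
  bravo: need (0, 0, 0) fits (0, 0, 1); releases (3, 1, 1), pool now (3, 1, 2)
  hotel: need (0, 0, 0) fits (3, 1, 2); releases (3, 1, 2), pool now (6, 2, 4)
  echo: need (5, 2, 2) fits (6, 2, 4); releases (1, 0, 1), pool now (7, 2, 5)
  india: need (1, 1, 5) fits (7, 2, 5); releases (1, 3, 1), pool now (8, 5, 6)
  delta: need (3, 3, 1) fits (8, 5, 6); releases (3, 1, 1), pool now (11, 6, 7)
  alpha: need (0, 4, 1) fits (11, 6, 7); releases (0, 0, 3), pool now (11, 6, 10)


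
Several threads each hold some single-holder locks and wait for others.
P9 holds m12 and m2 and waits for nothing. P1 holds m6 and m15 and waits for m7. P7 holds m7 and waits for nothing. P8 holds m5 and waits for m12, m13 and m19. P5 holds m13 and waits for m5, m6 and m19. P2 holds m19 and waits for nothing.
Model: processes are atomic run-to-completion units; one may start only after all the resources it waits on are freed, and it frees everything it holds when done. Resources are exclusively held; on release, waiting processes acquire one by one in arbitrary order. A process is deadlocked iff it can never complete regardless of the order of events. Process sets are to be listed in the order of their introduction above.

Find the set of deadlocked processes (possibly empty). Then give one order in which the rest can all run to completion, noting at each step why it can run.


The deadlocked set is P8 and P5.
Key observation: the loop P8 -> P5 -> P8 blocks itself forever; no other process is dragged down with it.
A valid finishing order for the others: P2, P7, P1, P9.
Check, step by step:
  P2: no waits; runs immediately, freeing m19
  P7: no waits; runs immediately, freeing m7
  P1 waits on m7 — all released -> runs and releases m6 and m15
  P9: no waits; runs immediately, freeing m12 and m2


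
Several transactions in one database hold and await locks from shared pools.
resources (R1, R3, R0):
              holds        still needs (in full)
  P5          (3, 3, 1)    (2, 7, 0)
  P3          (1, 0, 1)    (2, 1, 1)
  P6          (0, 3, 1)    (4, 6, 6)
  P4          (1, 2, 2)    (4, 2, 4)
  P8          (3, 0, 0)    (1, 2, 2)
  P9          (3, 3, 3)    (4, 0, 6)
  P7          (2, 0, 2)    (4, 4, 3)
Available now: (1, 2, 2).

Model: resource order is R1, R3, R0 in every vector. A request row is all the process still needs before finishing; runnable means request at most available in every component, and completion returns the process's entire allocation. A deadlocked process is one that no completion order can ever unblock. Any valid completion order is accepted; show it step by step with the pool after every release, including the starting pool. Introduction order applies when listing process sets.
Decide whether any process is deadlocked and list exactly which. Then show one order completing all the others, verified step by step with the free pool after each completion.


Deadlocked: P5, P6, P4, P9 and P7.
Key observation: after P8, P3 the pool peaks at (5, 2, 3), and each blocked process is short somewhere: P5 on R3; P6 on R3, R0; P4 on R0; P9 on R0; P7 on R3.
The rest can finish in the order P8, P3. Check, step by step:
  pool = (1, 2, 2)
  P8: need (1, 2, 2) fits (1, 2, 2); releases (3, 0, 0), pool now (4, 2, 2)
  P3: need (2, 1, 1) fits (4, 2, 2); releases (1, 0, 1), pool now (5, 2, 3)
The blocked processes can never fit:
  blocked: P5 wants (2, 7, 0), pool (5, 2, 3) — not enough R3
  blocked: P6 wants (4, 6, 6), pool (5, 2, 3) — not enough R3 and R0
  blocked: P4 wants (4, 2, 4), pool (5, 2, 3) — not enough R0
  blocked: P9 wants (4, 0, 6), pool (5, 2, 3) — not enough R0
  blocked: P7 wants (4, 4, 3), pool (5, 2, 3) — not enough R3


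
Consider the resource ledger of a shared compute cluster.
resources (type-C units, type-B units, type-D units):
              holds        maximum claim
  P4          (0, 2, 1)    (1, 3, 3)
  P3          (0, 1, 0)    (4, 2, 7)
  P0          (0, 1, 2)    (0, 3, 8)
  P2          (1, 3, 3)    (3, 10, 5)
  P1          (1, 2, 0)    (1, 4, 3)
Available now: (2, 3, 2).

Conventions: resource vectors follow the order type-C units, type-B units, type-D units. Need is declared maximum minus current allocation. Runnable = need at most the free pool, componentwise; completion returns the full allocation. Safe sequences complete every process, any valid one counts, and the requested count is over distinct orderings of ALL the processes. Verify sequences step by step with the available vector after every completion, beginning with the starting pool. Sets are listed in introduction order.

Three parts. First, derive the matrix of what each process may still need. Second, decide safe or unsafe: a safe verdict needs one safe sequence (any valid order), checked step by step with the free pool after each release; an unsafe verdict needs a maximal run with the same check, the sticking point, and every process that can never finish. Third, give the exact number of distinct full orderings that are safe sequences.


(1) Outstanding need per process (order type-C units, type-B units, type-D units):
  P4: (1, 1, 2)
  P3: (4, 1, 7)
  P0: (0, 2, 6)
  P2: (2, 7, 2)
  P1: (0, 2, 3)
(2) SAFE — a valid safe sequence is P4, P1, P2, P0, P3.
Key observation: reading the order forward, P4 is the first process whose need (1, 1, 2) meets the free pool (2, 3, 2) exactly on a resource it requests.
Step-by-step check:
  pool = (2, 3, 2)
  P4 needs (1, 1, 2) <= (2, 3, 2) -> finishes; pool += (0, 2, 1) = (2, 5, 3)
  P1 needs (0, 2, 3) <= (2, 5, 3) -> finishes; pool += (1, 2, 0) = (3, 7, 3)
  P2 needs (2, 7, 2) <= (3, 7, 3) -> finishes; pool += (1, 3, 3) = (4, 10, 6)
  P0 needs (0, 2, 6) <= (4, 10, 6) -> finishes; pool += (0, 1, 2) = (4, 11, 8)
  P3 needs (4, 1, 7) <= (4, 11, 8) -> finishes; pool += (0, 1, 0) = (4, 12, 8)
(3) Precisely 1 of the possible complete orderings is a safe sequence.


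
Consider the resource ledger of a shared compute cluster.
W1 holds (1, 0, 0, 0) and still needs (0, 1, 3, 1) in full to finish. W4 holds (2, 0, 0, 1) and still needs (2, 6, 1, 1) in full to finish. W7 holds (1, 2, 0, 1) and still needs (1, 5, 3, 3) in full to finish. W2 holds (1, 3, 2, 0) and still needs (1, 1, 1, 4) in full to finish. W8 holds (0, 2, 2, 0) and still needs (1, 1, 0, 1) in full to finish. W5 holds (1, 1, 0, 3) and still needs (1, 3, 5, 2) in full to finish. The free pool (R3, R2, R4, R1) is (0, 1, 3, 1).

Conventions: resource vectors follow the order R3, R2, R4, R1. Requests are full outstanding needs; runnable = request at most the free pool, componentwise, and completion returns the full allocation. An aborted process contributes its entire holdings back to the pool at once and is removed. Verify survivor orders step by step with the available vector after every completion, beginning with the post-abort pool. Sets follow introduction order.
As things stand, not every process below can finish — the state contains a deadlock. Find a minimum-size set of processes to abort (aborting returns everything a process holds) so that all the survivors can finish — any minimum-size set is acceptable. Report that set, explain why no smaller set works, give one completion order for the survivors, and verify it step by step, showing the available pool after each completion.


Minimum abort set: W4.
Key observation: W5 could never have finished before the abort; with (2, 0, 0, 1) returned by W4, it fits at step 3.
No smaller set exists: with zero aborts the deadlock remains.
One survivor order: W8, W1, W5, W2, W7. Check, step by step (post-abort pool first):
  pool = (2, 1, 3, 2)
  run W8 (needs (1, 1, 0, 1), free (2, 1, 3, 2)); after release of (0, 2, 2, 0) the pool is (2, 3, 5, 2)
  run W1 (needs (0, 1, 3, 1), free (2, 3, 5, 2)); after release of (1, 0, 0, 0) the pool is (3, 3, 5, 2)
  run W5 (needs (1, 3, 5, 2), free (3, 3, 5, 2)); after release of (1, 1, 0, 3) the pool is (4, 4, 5, 5)
  run W2 (needs (1, 1, 1, 4), free (4, 4, 5, 5)); after release of (1, 3, 2, 0) the pool is (5, 7, 7, 5)
  run W7 (needs (1, 5, 3, 3), free (5, 7, 7, 5)); after release of (1, 2, 0, 1) the pool is (6, 9, 7, 6)


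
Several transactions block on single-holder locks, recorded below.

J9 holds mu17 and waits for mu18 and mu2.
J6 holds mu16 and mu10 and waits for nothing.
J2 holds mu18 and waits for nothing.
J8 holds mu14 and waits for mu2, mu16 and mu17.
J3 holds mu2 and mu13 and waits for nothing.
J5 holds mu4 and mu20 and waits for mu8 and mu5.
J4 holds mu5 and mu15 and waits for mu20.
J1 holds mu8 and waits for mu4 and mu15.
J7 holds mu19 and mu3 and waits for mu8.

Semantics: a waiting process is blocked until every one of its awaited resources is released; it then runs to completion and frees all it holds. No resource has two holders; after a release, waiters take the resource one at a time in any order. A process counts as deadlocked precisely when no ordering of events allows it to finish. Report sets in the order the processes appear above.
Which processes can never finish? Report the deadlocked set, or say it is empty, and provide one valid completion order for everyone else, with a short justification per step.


Deadlocked: J5, J4, J1 and J7.
Key observation: the cycle J5 -> J4 -> J5 can never break — each member waits on the next; J1 is caught in further circular waits and J7 waits into the deadlock from upstream.
One completion order for the rest: J3, J2, J6, J9, J8.
Check, step by step:
  J3 waits on nothing -> runs at once and releases mu2 and mu13
  J2 waits on nothing -> runs at once and releases mu18
  J6 waits on nothing -> runs at once and releases mu16 and mu10
  J9 waits on mu18 and mu2 — all released -> runs and releases mu17
  J8 waits on mu2, mu16 and mu17 — all released -> runs and releases mu14


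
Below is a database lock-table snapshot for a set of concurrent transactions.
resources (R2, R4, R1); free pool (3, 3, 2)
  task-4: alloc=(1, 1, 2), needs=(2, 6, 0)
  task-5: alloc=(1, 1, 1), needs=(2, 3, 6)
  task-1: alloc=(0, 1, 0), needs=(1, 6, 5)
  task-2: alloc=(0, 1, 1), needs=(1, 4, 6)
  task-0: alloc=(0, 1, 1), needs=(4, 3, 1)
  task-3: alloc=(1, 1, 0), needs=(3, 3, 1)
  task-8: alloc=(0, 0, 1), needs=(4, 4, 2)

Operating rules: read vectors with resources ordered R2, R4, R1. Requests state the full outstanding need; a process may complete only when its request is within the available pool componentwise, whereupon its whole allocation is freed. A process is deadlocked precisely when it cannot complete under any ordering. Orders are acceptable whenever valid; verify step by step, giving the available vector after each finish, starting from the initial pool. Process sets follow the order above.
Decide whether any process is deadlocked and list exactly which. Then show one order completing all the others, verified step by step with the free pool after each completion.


Deadlocked: task-4, task-5, task-1 and task-2.
Key observation: after task-3, task-8, task-0 the pool peaks at (4, 5, 4), and each blocked process is short somewhere: task-4 on R4; task-5 on R1; task-1 on R4, R1; task-2 on R1.
One completion order for the rest: task-3, task-8, task-0. Verifying each step:
  pool = (3, 3, 2)
  task-3: need (3, 3, 1) fits (3, 3, 2); releases (1, 1, 0), pool now (4, 4, 2)
  task-8: need (4, 4, 2) fits (4, 4, 2); releases (0, 0, 1), pool now (4, 4, 3)
  task-0: need (4, 3, 1) fits (4, 4, 3); releases (0, 1, 1), pool now (4, 5, 4)
The stuck group stays short no matter what:
  task-4 cannot run: need (2, 6, 0) vs free (4, 5, 4) (insufficient R4)
  task-5 cannot run: need (2, 3, 6) vs free (4, 5, 4) (insufficient R1)
  task-1 cannot run: need (1, 6, 5) vs free (4, 5, 4) (insufficient R4 and R1)
  task-2 cannot run: need (1, 4, 6) vs free (4, 5, 4) (insufficient R1)
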